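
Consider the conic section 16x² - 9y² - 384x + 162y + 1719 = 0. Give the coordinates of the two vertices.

(12, 5) and (12, 13)

Group: 16(x² - 24x) -9(y² - 18y) = -1719
Complete the square in x and y: 16(x - 12)² -9(y - 9)² = -1719 + 2304 - 729 = -144
Divide through by -144 to get (y - 9)²/16 - (x - 12)²/9 = 1.
Hyperbola, center (12, 9), transverse axis vertical; a² = 16, b² = 9.
a = 4. Vertices at (h, k ± a).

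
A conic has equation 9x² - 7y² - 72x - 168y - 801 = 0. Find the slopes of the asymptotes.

Group: 9(x² - 8x) -7(y² + 24y) = 801
Complete the square in x and y: 9(x - 4)² -7(y + 12)² = 801 + 144 - 1008 = -63
Divide through by -63 to get (y + 12)²/9 - (x - 4)²/7 = 1.
Hyperbola, center (4, -12), transverse axis vertical; a² = 9, b² = 7.
For a vertical hyperbola the asymptotes have slope ±a/b.
Here that is ±3/√7 = ±3√7/7.

3√7/7 and -3√7/7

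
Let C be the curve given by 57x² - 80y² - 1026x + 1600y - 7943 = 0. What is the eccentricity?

e = √685/20

Group the x- and y-terms: 57(x² - 18x) -80(y² - 20y) = 7943
Completing the square gives 57(x - 9)² -80(y - 10)² = 7943 + 4617 - 8000 = 4560.
Divide through by 4560 to get (x - 9)²/80 - (y - 10)²/57 = 1.
Hyperbola, center (9, 10), transverse axis horizontal; a² = 80, b² = 57.
c² = a² + b² = 137, so c = √137.
e = c/a = √137/4√5 = √685/20.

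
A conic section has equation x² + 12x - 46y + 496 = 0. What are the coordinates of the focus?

Only x is squared. Complete the square in x: (x + 6)² = 46(y - 10).
Vertex (-6, 10); 4p = 46 so p = 23/2. Opens up.
Focus is p units from the vertex along the axis: (h, k + p).

(-6, 43/2)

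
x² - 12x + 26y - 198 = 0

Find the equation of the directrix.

Only x is squared. Complete the square in x: (x - 6)² = -26(y - 9).
Vertex (6, 9); 4p = -26 so p = -13/2. Opens down.
Directrix is the horizontal line y = k − p = 9 − (-13/2) = 31/2.

y = 31/2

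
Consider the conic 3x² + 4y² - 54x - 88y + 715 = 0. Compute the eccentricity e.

Collect terms: 3(x² - 18x) + 4(y² - 22y) = -715
3(x - 9)² + 4(y - 11)² = -715 + 243 + 484 = 12
Dividing both sides by 12: (x - 9)²/4 + (y - 11)²/3 = 1
Ellipse, center (9, 11), major axis horizontal; a² = 4, b² = 3.
c² = a² - b² = 1, so c = 1.
e = c/a = 1/2.

e = 1/2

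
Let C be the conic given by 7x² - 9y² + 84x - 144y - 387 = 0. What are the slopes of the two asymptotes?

√7/3 and -√7/3

Rearranging, 7(x² + 12x) -9(y² + 16y) = 387.
Completing the square gives 7(x + 6)² -9(y + 8)² = 387 + 252 - 576 = 63.
Divide through by 63 to get (x + 6)²/9 - (y + 8)²/7 = 1.
Hyperbola, center (-6, -8), transverse axis horizontal; a² = 9, b² = 7.
For a horizontal hyperbola the asymptotes have slope ±b/a.
Here that is ±√7/3.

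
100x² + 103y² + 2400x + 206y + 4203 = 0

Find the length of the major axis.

Group: 100(x² + 24x) + 103(y² + 2y) = -4203
Complete the square in x and y: 100(x + 12)² + 103(y + 1)² = -4203 + 14400 + 103 = 10300
Divide through by 10300 to get (x + 12)²/103 + (y + 1)²/100 = 1.
Ellipse, center (-12, -1), major axis horizontal; a² = 103, b² = 100.
a² = 103 so a = √103; the major axis has length 2a = 2√103.

2√103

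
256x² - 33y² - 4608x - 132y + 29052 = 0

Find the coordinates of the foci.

Collect terms: 256(x² - 18x) -33(y² + 4y) = -29052
256(x - 9)² -33(y + 2)² = -29052 + 20736 - 132 = -8448
Divide through by -8448 to get (y + 2)²/256 - (x - 9)²/33 = 1.
Hyperbola, center (9, -2), transverse axis vertical; a² = 256, b² = 33.
c² = a² + b² = 256 + 33 = 289, so c = 17.
Foci lie on the vertical axis through the center: (h, k ± c).

(9, -19) and (9, 15)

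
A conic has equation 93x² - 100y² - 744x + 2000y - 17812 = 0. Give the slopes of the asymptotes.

Collect terms: 93(x² - 8x) -100(y² - 20y) = 17812
93(x - 4)² -100(y - 10)² = 17812 + 1488 - 10000 = 9300
Divide by 9300: (x - 4)²/100 - (y - 10)²/93 = 1
Hyperbola, center (4, 10), transverse axis horizontal; a² = 100, b² = 93.
For a horizontal hyperbola the asymptotes have slope ±b/a.
Here that is ±√93/10.

√93/10 and -√93/10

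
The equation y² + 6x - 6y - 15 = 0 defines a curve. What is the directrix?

x = 11/2

Only y is squared. Complete the square in y: (y - 3)² = -6(x - 4).
Vertex (4, 3); 4p = -6 so p = -3/2. Opens left.
Directrix is the vertical line x = h − p = 4 − (-3/2) = 11/2.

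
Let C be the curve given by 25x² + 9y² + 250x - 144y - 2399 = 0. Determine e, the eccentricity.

Rearranging, 25(x² + 10x) + 9(y² - 16y) = 2399.
Complete the square in x and y: 25(x + 5)² + 9(y - 8)² = 2399 + 625 + 576 = 3600
Divide through by 3600 to get (x + 5)²/144 + (y - 8)²/400 = 1.
Ellipse, center (-5, 8), major axis vertical; a² = 400, b² = 144.
c² = a² - b² = 256, so c = 16.
e = c/a = 16/20 = 4/5.

e = 4/5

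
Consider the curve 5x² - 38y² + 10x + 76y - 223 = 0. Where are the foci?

Group: 5(x² + 2x) -38(y² - 2y) = 223
Complete the square: 5(x + 1)² -38(y - 1)² = 223 + 5 - 38 = 190
Divide through by 190 to get (x + 1)²/38 - (y - 1)²/5 = 1.
Hyperbola, center (-1, 1), transverse axis horizontal; a² = 38, b² = 5.
c² = a² + b² = 38 + 5 = 43, so c = √43.
Foci lie on the horizontal axis through the center: (h ± c, k).

(-1 - √43, 1) and (-1 + √43, 1)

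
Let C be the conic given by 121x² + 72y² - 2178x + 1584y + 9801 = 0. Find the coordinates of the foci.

(9, -18) and (9, -4)

Group: 121(x² - 18x) + 72(y² + 22y) = -9801
121(x - 9)² + 72(y + 11)² = -9801 + 9801 + 8712 = 8712
Dividing both sides by 8712: (x - 9)²/72 + (y + 11)²/121 = 1
Ellipse, center (9, -11), major axis vertical; a² = 121, b² = 72.
c² = a² - b² = 121 - 72 = 49, so c = 7.
Foci lie on the vertical axis through the center: (h, k ± c).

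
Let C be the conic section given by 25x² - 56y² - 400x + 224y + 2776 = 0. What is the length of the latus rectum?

25(x² - 16x) -56(y² - 4y) = -2776
Complete the square in x and y: 25(x - 8)² -56(y - 2)² = -2776 + 1600 - 224 = -1400
Divide through by -1400 to get (y - 2)²/25 - (x - 8)²/56 = 1.
Hyperbola, center (8, 2), transverse axis vertical; a² = 25, b² = 56.
Latus rectum length = 2b²/a = 2·56/5 = 112/5.

112/5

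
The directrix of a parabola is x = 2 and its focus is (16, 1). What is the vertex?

The vertex is the midpoint between the focus and the directrix along the axis of symmetry.
Axis is horizontal (directrix is vertical). Vertex x-coordinate = (16 + 2)/2 = 9; y-coordinate = 1.

(9, 1)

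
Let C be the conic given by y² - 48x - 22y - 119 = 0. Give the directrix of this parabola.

Only y is squared. Complete the square in y: (y - 11)² = 48(x + 5).
Vertex (-5, 11); 4p = 48 so p = 12. Opens right.
Directrix is the vertical line x = h − p = -5 − (12) = -17.

x = -17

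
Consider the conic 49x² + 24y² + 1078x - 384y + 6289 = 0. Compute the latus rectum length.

48/7

Group: 49(x² + 22x) + 24(y² - 16y) = -6289
49(x + 11)² + 24(y - 8)² = -6289 + 5929 + 1536 = 1176
Divide by 1176: (x + 11)²/24 + (y - 8)²/49 = 1
Ellipse, center (-11, 8), major axis vertical; a² = 49, b² = 24.
Latus rectum length = 2b²/a = 2·24/7 = 48/7.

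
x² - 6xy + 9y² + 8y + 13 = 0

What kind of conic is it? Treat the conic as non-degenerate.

parabola

A = 1, B = -6, C = 9.
Discriminant B² − 4AC = (-6)² − 4·1·9 = 0.
B² − 4AC = 0 ⇒ parabola.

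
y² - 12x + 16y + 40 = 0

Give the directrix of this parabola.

x = -5

Only y is squared. Complete the square in y: (y + 8)² = 12(x + 2).
Vertex (-2, -8); 4p = 12 so p = 3. Opens right.
Directrix is the vertical line x = h − p = -2 − (3) = -5.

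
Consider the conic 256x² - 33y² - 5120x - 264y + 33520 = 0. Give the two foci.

Group: 256(x² - 20x) -33(y² + 8y) = -33520
Completing the square gives 256(x - 10)² -33(y + 4)² = -33520 + 25600 - 528 = -8448.
Divide by -8448: (y + 4)²/256 - (x - 10)²/33 = 1
Hyperbola, center (10, -4), transverse axis vertical; a² = 256, b² = 33.
c² = a² + b² = 256 + 33 = 289, so c = 17.
Foci lie on the vertical axis through the center: (h, k ± c).

(10, -21) and (10, 13)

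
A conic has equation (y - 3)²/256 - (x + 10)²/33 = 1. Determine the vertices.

(-10, -13) and (-10, 19)

Center (-10, 3). The positive term is the y-term, so the transverse axis is vertical; a² = 256, b² = 33.
a = 16. Vertices at (h, k ± a).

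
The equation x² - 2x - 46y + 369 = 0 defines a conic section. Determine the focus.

(1, 39/2)

Only x is squared. Complete the square in x: (x - 1)² = 46(y - 8).
Vertex (1, 8); 4p = 46 so p = 23/2. Opens up.
Focus is p units from the vertex along the axis: (h, k + p).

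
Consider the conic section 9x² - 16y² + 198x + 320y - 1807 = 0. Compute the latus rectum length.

27/2

Group the x- and y-terms: 9(x² + 22x) -16(y² - 20y) = 1807
Complete the square in x and y: 9(x + 11)² -16(y - 10)² = 1807 + 1089 - 1600 = 1296
Dividing both sides by 1296: (x + 11)²/144 - (y - 10)²/81 = 1
Hyperbola, center (-11, 10), transverse axis horizontal; a² = 144, b² = 81.
Latus rectum length = 2b²/a = 2·81/12 = 27/2.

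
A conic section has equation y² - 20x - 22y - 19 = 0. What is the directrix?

x = -12

Only y is squared. Complete the square in y: (y - 11)² = 20(x + 7).
Vertex (-7, 11); 4p = 20 so p = 5. Opens right.
Directrix is the vertical line x = h − p = -7 − (5) = -12.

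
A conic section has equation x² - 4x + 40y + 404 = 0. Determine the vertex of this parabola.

Only x is squared. Complete the square in x: (x - 2)² = -40(y + 10).
Vertex (2, -10); 4p = -40 so p = -10. Opens down.

(2, -10)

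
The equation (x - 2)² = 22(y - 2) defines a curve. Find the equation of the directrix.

y = -7/2

Vertex (2, 2); 4p = 22 so p = 11/2. Opens up.
Directrix is the horizontal line y = k − p = 2 − (11/2) = -7/2.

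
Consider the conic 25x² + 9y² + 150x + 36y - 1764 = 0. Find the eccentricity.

e = 4/5

25(x² + 6x) + 9(y² + 4y) = 1764
25(x + 3)² + 9(y + 2)² = 1764 + 225 + 36 = 2025
Divide by 2025: (x + 3)²/81 + (y + 2)²/225 = 1
Ellipse, center (-3, -2), major axis vertical; a² = 225, b² = 81.
c² = a² - b² = 144, so c = 12.
e = c/a = 12/15 = 4/5.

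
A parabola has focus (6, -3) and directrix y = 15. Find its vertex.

(6, 6)

The vertex is the midpoint between the focus and the directrix along the axis of symmetry.
Axis is vertical (directrix is horizontal). Vertex y-coordinate = (-3 + 15)/2 = 6; x-coordinate = 6.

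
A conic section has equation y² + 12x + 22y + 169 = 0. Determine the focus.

Only y is squared. Complete the square in y: (y + 11)² = -12(x + 4).
Vertex (-4, -11); 4p = -12 so p = -3. Opens left.
Focus is p units from the vertex along the axis: (h + p, k).

(-7, -11)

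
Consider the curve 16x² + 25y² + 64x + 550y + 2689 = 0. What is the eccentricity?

e = 3/5

Rearranging, 16(x² + 4x) + 25(y² + 22y) = -2689.
Complete the square in x and y: 16(x + 2)² + 25(y + 11)² = -2689 + 64 + 3025 = 400
Dividing both sides by 400: (x + 2)²/25 + (y + 11)²/16 = 1
Ellipse, center (-2, -11), major axis horizontal; a² = 25, b² = 16.
c² = a² - b² = 9, so c = 3.
e = c/a = 3/5.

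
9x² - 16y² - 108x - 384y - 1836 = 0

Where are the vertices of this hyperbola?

9(x² - 12x) -16(y² + 24y) = 1836
9(x - 6)² -16(y + 12)² = 1836 + 324 - 2304 = -144
Divide through by -144 to get (y + 12)²/9 - (x - 6)²/16 = 1.
Hyperbola, center (6, -12), transverse axis vertical; a² = 9, b² = 16.
a = 3. Vertices at (h, k ± a).

(6, -15) and (6, -9)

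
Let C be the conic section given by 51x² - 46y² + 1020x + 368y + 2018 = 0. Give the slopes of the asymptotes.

√2346/46 and -√2346/46

Collect terms: 51(x² + 20x) -46(y² - 8y) = -2018
Complete the square in x and y: 51(x + 10)² -46(y - 4)² = -2018 + 5100 - 736 = 2346
Dividing both sides by 2346: (x + 10)²/46 - (y - 4)²/51 = 1
Hyperbola, center (-10, 4), transverse axis horizontal; a² = 46, b² = 51.
For a horizontal hyperbola the asymptotes have slope ±b/a.
Here that is ±√51/√46 = ±√2346/46.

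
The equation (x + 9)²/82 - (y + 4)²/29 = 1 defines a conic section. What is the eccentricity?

Center (-9, -4). The positive term is the x-term, so the transverse axis is horizontal; a² = 82, b² = 29.
c² = a² + b² = 111, so c = √111.
e = c/a = √111/√82 = √9102/82.

e = √9102/82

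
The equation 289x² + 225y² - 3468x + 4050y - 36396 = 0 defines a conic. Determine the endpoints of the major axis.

(6, -26) and (6, 8)

Rearranging, 289(x² - 12x) + 225(y² + 18y) = 36396.
Complete the square in x and y: 289(x - 6)² + 225(y + 9)² = 36396 + 10404 + 18225 = 65025
Divide through by 65025 to get (x - 6)²/225 + (y + 9)²/289 = 1.
Ellipse, center (6, -9), major axis vertical; a² = 289, b² = 225.
a = 17. Vertices at (h, k ± a).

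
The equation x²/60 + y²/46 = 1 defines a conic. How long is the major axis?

Center (0, 0). The larger denominator 60 sits under the x-term, so the major axis is horizontal; a² = 60, b² = 46.
a² = 60 so a = 2√15; the major axis has length 2a = 4√15.

4√15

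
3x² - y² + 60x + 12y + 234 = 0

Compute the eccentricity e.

e = 2

Rearranging, 3(x² + 20x) -(y² - 12y) = -234.
Completing the square gives 3(x + 10)² -(y - 6)² = -234 + 300 - 36 = 30.
Divide through by 30 to get (x + 10)²/10 - (y - 6)²/30 = 1.
Hyperbola, center (-10, 6), transverse axis horizontal; a² = 10, b² = 30.
c² = a² + b² = 40, so c = 2√10.
e = c/a = 2√10/√10 = 2.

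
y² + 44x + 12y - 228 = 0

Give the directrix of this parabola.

x = 17

Only y is squared. Complete the square in y: (y + 6)² = -44(x - 6).
Vertex (6, -6); 4p = -44 so p = -11. Opens left.
Directrix is the vertical line x = h − p = 6 − (-11) = 17.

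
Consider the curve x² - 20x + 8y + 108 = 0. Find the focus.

Only x is squared. Complete the square in x: (x - 10)² = -8(y + 1).
Vertex (10, -1); 4p = -8 so p = -2. Opens down.
Focus is p units from the vertex along the axis: (h, k + p).

(10, -3)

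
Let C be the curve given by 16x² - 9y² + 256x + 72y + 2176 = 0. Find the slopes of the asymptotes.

Rearranging, 16(x² + 16x) -9(y² - 8y) = -2176.
16(x + 8)² -9(y - 4)² = -2176 + 1024 - 144 = -1296
Divide by -1296: (y - 4)²/144 - (x + 8)²/81 = 1
Hyperbola, center (-8, 4), transverse axis vertical; a² = 144, b² = 81.
For a vertical hyperbola the asymptotes have slope ±a/b.
Here that is ±12/9 = ±4/3.

4/3 and -4/3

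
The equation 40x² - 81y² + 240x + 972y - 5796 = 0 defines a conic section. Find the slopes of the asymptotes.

2√10/9 and -2√10/9

40(x² + 6x) -81(y² - 12y) = 5796
Complete the square: 40(x + 3)² -81(y - 6)² = 5796 + 360 - 2916 = 3240
Divide by 3240: (x + 3)²/81 - (y - 6)²/40 = 1
Hyperbola, center (-3, 6), transverse axis horizontal; a² = 81, b² = 40.
For a horizontal hyperbola the asymptotes have slope ±b/a.
Here that is ±2√10/9.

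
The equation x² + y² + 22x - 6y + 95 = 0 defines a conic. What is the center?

Group: (x² + 22x) + (y² - 6y) = -95
Complete the square: (x + 11)² + (y - 3)² = -95 + 121 + 9 = 35
So (x + 11)² + (y - 3)² = 35.
Circle centered at (-11, 3) with r² = 35.

(-11, 3)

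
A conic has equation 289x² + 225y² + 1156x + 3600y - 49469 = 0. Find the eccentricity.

e = 8/17

Collect terms: 289(x² + 4x) + 225(y² + 16y) = 49469
Completing the square gives 289(x + 2)² + 225(y + 8)² = 49469 + 1156 + 14400 = 65025.
Divide through by 65025 to get (x + 2)²/225 + (y + 8)²/289 = 1.
Ellipse, center (-2, -8), major axis vertical; a² = 289, b² = 225.
c² = a² - b² = 64, so c = 8.
e = c/a = 8/17.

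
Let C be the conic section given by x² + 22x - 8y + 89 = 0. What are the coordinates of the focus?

(-11, -2)

Only x is squared. Complete the square in x: (x + 11)² = 8(y + 4).
Vertex (-11, -4); 4p = 8 so p = 2. Opens up.
Focus is p units from the vertex along the axis: (h, k + p).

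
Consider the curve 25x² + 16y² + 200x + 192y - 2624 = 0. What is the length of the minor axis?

24

Collect terms: 25(x² + 8x) + 16(y² + 12y) = 2624
25(x + 4)² + 16(y + 6)² = 2624 + 400 + 576 = 3600
Divide by 3600: (x + 4)²/144 + (y + 6)²/225 = 1
Ellipse, center (-4, -6), major axis vertical; a² = 225, b² = 144.
b² = 144 so b = 12; the minor axis has length 2b = 24.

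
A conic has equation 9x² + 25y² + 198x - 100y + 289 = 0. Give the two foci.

(-19, 2) and (-3, 2)

Collect terms: 9(x² + 22x) + 25(y² - 4y) = -289
Completing the square gives 9(x + 11)² + 25(y - 2)² = -289 + 1089 + 100 = 900.
Dividing both sides by 900: (x + 11)²/100 + (y - 2)²/36 = 1
Ellipse, center (-11, 2), major axis horizontal; a² = 100, b² = 36.
c² = a² - b² = 100 - 36 = 64, so c = 8.
Foci lie on the horizontal axis through the center: (h ± c, k).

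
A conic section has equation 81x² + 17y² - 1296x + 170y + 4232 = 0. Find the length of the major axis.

81(x² - 16x) + 17(y² + 10y) = -4232
Complete the square: 81(x - 8)² + 17(y + 5)² = -4232 + 5184 + 425 = 1377
Divide by 1377: (x - 8)²/17 + (y + 5)²/81 = 1
Ellipse, center (8, -5), major axis vertical; a² = 81, b² = 17.
a² = 81 so a = 9; the major axis has length 2a = 18.

18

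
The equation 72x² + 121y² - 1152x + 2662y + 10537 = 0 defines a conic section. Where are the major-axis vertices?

Group the x- and y-terms: 72(x² - 16x) + 121(y² + 22y) = -10537
Complete the square in x and y: 72(x - 8)² + 121(y + 11)² = -10537 + 4608 + 14641 = 8712
Divide through by 8712 to get (x - 8)²/121 + (y + 11)²/72 = 1.
Ellipse, center (8, -11), major axis horizontal; a² = 121, b² = 72.
a = 11. Vertices at (h ± a, k).

(-3, -11) and (19, -11)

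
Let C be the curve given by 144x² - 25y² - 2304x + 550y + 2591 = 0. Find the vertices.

(3, 11) and (13, 11)

Rearranging, 144(x² - 16x) -25(y² - 22y) = -2591.
Complete the square: 144(x - 8)² -25(y - 11)² = -2591 + 9216 - 3025 = 3600
Divide through by 3600 to get (x - 8)²/25 - (y - 11)²/144 = 1.
Hyperbola, center (8, 11), transverse axis horizontal; a² = 25, b² = 144.
a = 5. Vertices at (h ± a, k).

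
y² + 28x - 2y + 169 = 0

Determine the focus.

Only y is squared. Complete the square in y: (y - 1)² = -28(x + 6).
Vertex (-6, 1); 4p = -28 so p = -7. Opens left.
Focus is p units from the vertex along the axis: (h + p, k).

(-13, 1)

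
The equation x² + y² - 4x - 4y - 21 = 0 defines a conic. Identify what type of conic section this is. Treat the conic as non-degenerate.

circle

No xy term. Coefficients of x² and y² are A = 1, C = 1.
A = C (same sign) ⇒ circle.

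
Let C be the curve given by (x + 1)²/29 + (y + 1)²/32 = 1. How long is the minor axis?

Center (-1, -1). The larger denominator 32 sits under the y-term, so the major axis is vertical; a² = 32, b² = 29.
b² = 29 so b = √29; the minor axis has length 2b = 2√29.

2√29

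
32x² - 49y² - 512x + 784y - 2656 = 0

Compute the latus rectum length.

64/7

Group the x- and y-terms: 32(x² - 16x) -49(y² - 16y) = 2656
Completing the square gives 32(x - 8)² -49(y - 8)² = 2656 + 2048 - 3136 = 1568.
Divide by 1568: (x - 8)²/49 - (y - 8)²/32 = 1
Hyperbola, center (8, 8), transverse axis horizontal; a² = 49, b² = 32.
Latus rectum length = 2b²/a = 2·32/7 = 64/7.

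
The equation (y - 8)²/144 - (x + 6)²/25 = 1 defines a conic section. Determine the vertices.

Center (-6, 8). The positive term is the y-term, so the transverse axis is vertical; a² = 144, b² = 25.
a = 12. Vertices at (h, k ± a).

(-6, -4) and (-6, 20)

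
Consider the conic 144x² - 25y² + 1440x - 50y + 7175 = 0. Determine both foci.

(-5, -14) and (-5, 12)

144(x² + 10x) -25(y² + 2y) = -7175
Completing the square gives 144(x + 5)² -25(y + 1)² = -7175 + 3600 - 25 = -3600.
Dividing both sides by -3600: (y + 1)²/144 - (x + 5)²/25 = 1
Hyperbola, center (-5, -1), transverse axis vertical; a² = 144, b² = 25.
c² = a² + b² = 144 + 25 = 169, so c = 13.
Foci lie on the vertical axis through the center: (h, k ± c).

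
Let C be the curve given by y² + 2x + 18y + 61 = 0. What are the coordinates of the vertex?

Only y is squared. Complete the square in y: (y + 9)² = -2(x - 10).
Vertex (10, -9); 4p = -2 so p = -1/2. Opens left.

(10, -9)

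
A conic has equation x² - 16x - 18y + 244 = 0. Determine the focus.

Only x is squared. Complete the square in x: (x - 8)² = 18(y - 10).
Vertex (8, 10); 4p = 18 so p = 9/2. Opens up.
Focus is p units from the vertex along the axis: (h, k + p).

(8, 29/2)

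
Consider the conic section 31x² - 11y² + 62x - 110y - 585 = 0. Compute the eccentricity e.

e = √462/11

31(x² + 2x) -11(y² + 10y) = 585
Completing the square gives 31(x + 1)² -11(y + 5)² = 585 + 31 - 275 = 341.
Dividing both sides by 341: (x + 1)²/11 - (y + 5)²/31 = 1
Hyperbola, center (-1, -5), transverse axis horizontal; a² = 11, b² = 31.
c² = a² + b² = 42, so c = √42.
e = c/a = √42/√11 = √462/11.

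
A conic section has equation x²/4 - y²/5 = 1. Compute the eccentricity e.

Center (0, 0). The positive term is the x-term, so the transverse axis is horizontal; a² = 4, b² = 5.
c² = a² + b² = 9, so c = 3.
e = c/a = 3/2.

e = 3/2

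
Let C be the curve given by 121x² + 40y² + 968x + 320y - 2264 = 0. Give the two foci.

(-4, -13) and (-4, 5)

Collect terms: 121(x² + 8x) + 40(y² + 8y) = 2264
Complete the square: 121(x + 4)² + 40(y + 4)² = 2264 + 1936 + 640 = 4840
Divide through by 4840 to get (x + 4)²/40 + (y + 4)²/121 = 1.
Ellipse, center (-4, -4), major axis vertical; a² = 121, b² = 40.
c² = a² - b² = 121 - 40 = 81, so c = 9.
Foci lie on the vertical axis through the center: (h, k ± c).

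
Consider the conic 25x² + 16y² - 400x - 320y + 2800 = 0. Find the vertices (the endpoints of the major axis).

(8, 5) and (8, 15)

Group: 25(x² - 16x) + 16(y² - 20y) = -2800
Complete the square: 25(x - 8)² + 16(y - 10)² = -2800 + 1600 + 1600 = 400
Dividing both sides by 400: (x - 8)²/16 + (y - 10)²/25 = 1
Ellipse, center (8, 10), major axis vertical; a² = 25, b² = 16.
a = 5. Vertices at (h, k ± a).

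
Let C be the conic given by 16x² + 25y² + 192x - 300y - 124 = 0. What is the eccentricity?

e = 3/5

Rearranging, 16(x² + 12x) + 25(y² - 12y) = 124.
Completing the square gives 16(x + 6)² + 25(y - 6)² = 124 + 576 + 900 = 1600.
Divide by 1600: (x + 6)²/100 + (y - 6)²/64 = 1
Ellipse, center (-6, 6), major axis horizontal; a² = 100, b² = 64.
c² = a² - b² = 36, so c = 6.
e = c/a = 6/10 = 3/5.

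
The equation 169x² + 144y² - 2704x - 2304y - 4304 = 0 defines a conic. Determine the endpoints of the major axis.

(8, -5) and (8, 21)

169(x² - 16x) + 144(y² - 16y) = 4304
Completing the square gives 169(x - 8)² + 144(y - 8)² = 4304 + 10816 + 9216 = 24336.
Divide through by 24336 to get (x - 8)²/144 + (y - 8)²/169 = 1.
Ellipse, center (8, 8), major axis vertical; a² = 169, b² = 144.
a = 13. Vertices at (h, k ± a).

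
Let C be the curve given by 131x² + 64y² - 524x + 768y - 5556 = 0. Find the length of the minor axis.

16

Collect terms: 131(x² - 4x) + 64(y² + 12y) = 5556
Complete the square in x and y: 131(x - 2)² + 64(y + 6)² = 5556 + 524 + 2304 = 8384
Dividing both sides by 8384: (x - 2)²/64 + (y + 6)²/131 = 1
Ellipse, center (2, -6), major axis vertical; a² = 131, b² = 64.
b² = 64 so b = 8; the minor axis has length 2b = 16.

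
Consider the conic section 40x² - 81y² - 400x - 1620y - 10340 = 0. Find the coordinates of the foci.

Collect terms: 40(x² - 10x) -81(y² + 20y) = 10340
40(x - 5)² -81(y + 10)² = 10340 + 1000 - 8100 = 3240
Dividing both sides by 3240: (x - 5)²/81 - (y + 10)²/40 = 1
Hyperbola, center (5, -10), transverse axis horizontal; a² = 81, b² = 40.
c² = a² + b² = 81 + 40 = 121, so c = 11.
Foci lie on the horizontal axis through the center: (h ± c, k).

(-6, -10) and (16, -10)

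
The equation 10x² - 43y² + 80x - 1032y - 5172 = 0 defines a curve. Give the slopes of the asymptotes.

√430/43 and -√430/43

10(x² + 8x) -43(y² + 24y) = 5172
10(x + 4)² -43(y + 12)² = 5172 + 160 - 6192 = -860
Divide by -860: (y + 12)²/20 - (x + 4)²/86 = 1
Hyperbola, center (-4, -12), transverse axis vertical; a² = 20, b² = 86.
For a vertical hyperbola the asymptotes have slope ±a/b.
Here that is ±2√5/√86 = ±√430/43.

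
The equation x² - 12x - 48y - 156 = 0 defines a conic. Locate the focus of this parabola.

Only x is squared. Complete the square in x: (x - 6)² = 48(y + 4).
Vertex (6, -4); 4p = 48 so p = 12. Opens up.
Focus is p units from the vertex along the axis: (h, k + p).

(6, 8)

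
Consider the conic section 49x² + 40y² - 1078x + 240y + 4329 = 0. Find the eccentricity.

Group: 49(x² - 22x) + 40(y² + 6y) = -4329
Complete the square: 49(x - 11)² + 40(y + 3)² = -4329 + 5929 + 360 = 1960
Divide by 1960: (x - 11)²/40 + (y + 3)²/49 = 1
Ellipse, center (11, -3), major axis vertical; a² = 49, b² = 40.
c² = a² - b² = 9, so c = 3.
e = c/a = 3/7.

e = 3/7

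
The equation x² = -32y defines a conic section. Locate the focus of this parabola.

(0, -8)

Vertex (0, 0); 4p = -32 so p = -8. Opens down.
Focus is p units from the vertex along the axis: (h, k + p).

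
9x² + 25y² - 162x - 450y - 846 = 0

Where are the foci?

(-7, 9) and (25, 9)

Rearranging, 9(x² - 18x) + 25(y² - 18y) = 846.
9(x - 9)² + 25(y - 9)² = 846 + 729 + 2025 = 3600
Dividing both sides by 3600: (x - 9)²/400 + (y - 9)²/144 = 1
Ellipse, center (9, 9), major axis horizontal; a² = 400, b² = 144.
c² = a² - b² = 400 - 144 = 256, so c = 16.
Foci lie on the horizontal axis through the center: (h ± c, k).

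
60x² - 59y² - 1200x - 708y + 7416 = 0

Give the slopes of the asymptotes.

Rearranging, 60(x² - 20x) -59(y² + 12y) = -7416.
Complete the square: 60(x - 10)² -59(y + 6)² = -7416 + 6000 - 2124 = -3540
Divide through by -3540 to get (y + 6)²/60 - (x - 10)²/59 = 1.
Hyperbola, center (10, -6), transverse axis vertical; a² = 60, b² = 59.
For a vertical hyperbola the asymptotes have slope ±a/b.
Here that is ±2√15/√59 = ±2√885/59.

2√885/59 and -2√885/59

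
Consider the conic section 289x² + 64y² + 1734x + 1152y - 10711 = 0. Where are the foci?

289(x² + 6x) + 64(y² + 18y) = 10711
289(x + 3)² + 64(y + 9)² = 10711 + 2601 + 5184 = 18496
Divide through by 18496 to get (x + 3)²/64 + (y + 9)²/289 = 1.
Ellipse, center (-3, -9), major axis vertical; a² = 289, b² = 64.
c² = a² - b² = 289 - 64 = 225, so c = 15.
Foci lie on the vertical axis through the center: (h, k ± c).

(-3, -24) and (-3, 6)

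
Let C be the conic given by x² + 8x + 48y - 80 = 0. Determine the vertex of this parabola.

(-4, 2)

Only x is squared. Complete the square in x: (x + 4)² = -48(y - 2).
Vertex (-4, 2); 4p = -48 so p = -12. Opens down.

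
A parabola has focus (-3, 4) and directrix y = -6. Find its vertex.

(-3, -1)

The vertex is the midpoint between the focus and the directrix along the axis of symmetry.
Axis is vertical (directrix is horizontal). Vertex y-coordinate = (4 + (-6))/2 = -1; x-coordinate = -3.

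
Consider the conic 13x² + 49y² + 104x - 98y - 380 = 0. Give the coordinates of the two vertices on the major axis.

(-11, 1) and (3, 1)

13(x² + 8x) + 49(y² - 2y) = 380
13(x + 4)² + 49(y - 1)² = 380 + 208 + 49 = 637
Divide through by 637 to get (x + 4)²/49 + (y - 1)²/13 = 1.
Ellipse, center (-4, 1), major axis horizontal; a² = 49, b² = 13.
a = 7. Vertices at (h ± a, k).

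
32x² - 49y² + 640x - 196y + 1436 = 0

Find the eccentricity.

Collect terms: 32(x² + 20x) -49(y² + 4y) = -1436
32(x + 10)² -49(y + 2)² = -1436 + 3200 - 196 = 1568
Dividing both sides by 1568: (x + 10)²/49 - (y + 2)²/32 = 1
Hyperbola, center (-10, -2), transverse axis horizontal; a² = 49, b² = 32.
c² = a² + b² = 81, so c = 9.
e = c/a = 9/7.

e = 9/7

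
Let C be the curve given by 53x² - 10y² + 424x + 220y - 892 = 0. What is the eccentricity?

e = 3√70/10

Rearranging, 53(x² + 8x) -10(y² - 22y) = 892.
Complete the square in x and y: 53(x + 4)² -10(y - 11)² = 892 + 848 - 1210 = 530
Divide through by 530 to get (x + 4)²/10 - (y - 11)²/53 = 1.
Hyperbola, center (-4, 11), transverse axis horizontal; a² = 10, b² = 53.
c² = a² + b² = 63, so c = 3√7.
e = c/a = 3√7/√10 = 3√70/10.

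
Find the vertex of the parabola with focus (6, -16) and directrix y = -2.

(6, -9)

The vertex is the midpoint between the focus and the directrix along the axis of symmetry.
Axis is vertical (directrix is horizontal). Vertex y-coordinate = (-16 + (-2))/2 = -9; x-coordinate = 6.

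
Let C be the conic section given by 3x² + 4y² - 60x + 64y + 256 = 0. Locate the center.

Group the x- and y-terms: 3(x² - 20x) + 4(y² + 16y) = -256
Complete the square: 3(x - 10)² + 4(y + 8)² = -256 + 300 + 256 = 300
Divide by 300: (x - 10)²/100 + (y + 8)²/75 = 1
Ellipse with center (10, -8).

(10, -8)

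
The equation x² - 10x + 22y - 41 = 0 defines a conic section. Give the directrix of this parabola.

y = 17/2

Only x is squared. Complete the square in x: (x - 5)² = -22(y - 3).
Vertex (5, 3); 4p = -22 so p = -11/2. Opens down.
Directrix is the horizontal line y = k − p = 3 − (-11/2) = 17/2.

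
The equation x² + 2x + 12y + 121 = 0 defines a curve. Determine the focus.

(-1, -13)

Only x is squared. Complete the square in x: (x + 1)² = -12(y + 10).
Vertex (-1, -10); 4p = -12 so p = -3. Opens down.
Focus is p units from the vertex along the axis: (h, k + p).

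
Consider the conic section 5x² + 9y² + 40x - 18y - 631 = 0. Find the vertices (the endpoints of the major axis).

Group the x- and y-terms: 5(x² + 8x) + 9(y² - 2y) = 631
Complete the square in x and y: 5(x + 4)² + 9(y - 1)² = 631 + 80 + 9 = 720
Divide by 720: (x + 4)²/144 + (y - 1)²/80 = 1
Ellipse, center (-4, 1), major axis horizontal; a² = 144, b² = 80.
a = 12. Vertices at (h ± a, k).

(-16, 1) and (8, 1)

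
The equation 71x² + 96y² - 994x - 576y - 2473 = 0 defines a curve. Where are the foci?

(2, 3) and (12, 3)

Group the x- and y-terms: 71(x² - 14x) + 96(y² - 6y) = 2473
Completing the square gives 71(x - 7)² + 96(y - 3)² = 2473 + 3479 + 864 = 6816.
Divide through by 6816 to get (x - 7)²/96 + (y - 3)²/71 = 1.
Ellipse, center (7, 3), major axis horizontal; a² = 96, b² = 71.
c² = a² - b² = 96 - 71 = 25, so c = 5.
Foci lie on the horizontal axis through the center: (h ± c, k).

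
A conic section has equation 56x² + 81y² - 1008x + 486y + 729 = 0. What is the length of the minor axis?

Rearranging, 56(x² - 18x) + 81(y² + 6y) = -729.
Complete the square: 56(x - 9)² + 81(y + 3)² = -729 + 4536 + 729 = 4536
Dividing both sides by 4536: (x - 9)²/81 + (y + 3)²/56 = 1
Ellipse, center (9, -3), major axis horizontal; a² = 81, b² = 56.
b² = 56 so b = 2√14; the minor axis has length 2b = 4√14.

4√14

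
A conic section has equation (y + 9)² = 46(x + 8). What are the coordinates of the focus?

(7/2, -9)

Vertex (-8, -9); 4p = 46 so p = 23/2. Opens right.
Focus is p units from the vertex along the axis: (h + p, k).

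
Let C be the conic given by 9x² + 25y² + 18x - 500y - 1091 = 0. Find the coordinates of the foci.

Group the x- and y-terms: 9(x² + 2x) + 25(y² - 20y) = 1091
Completing the square gives 9(x + 1)² + 25(y - 10)² = 1091 + 9 + 2500 = 3600.
Dividing both sides by 3600: (x + 1)²/400 + (y - 10)²/144 = 1
Ellipse, center (-1, 10), major axis horizontal; a² = 400, b² = 144.
c² = a² - b² = 400 - 144 = 256, so c = 16.
Foci lie on the horizontal axis through the center: (h ± c, k).

(-17, 10) and (15, 10)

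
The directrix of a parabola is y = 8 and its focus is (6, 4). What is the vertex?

The vertex is the midpoint between the focus and the directrix along the axis of symmetry.
Axis is vertical (directrix is horizontal). Vertex y-coordinate = (4 + 8)/2 = 6; x-coordinate = 6.

(6, 6)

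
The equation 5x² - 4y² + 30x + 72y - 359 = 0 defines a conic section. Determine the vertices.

(-7, 9) and (1, 9)

Rearranging, 5(x² + 6x) -4(y² - 18y) = 359.
Completing the square gives 5(x + 3)² -4(y - 9)² = 359 + 45 - 324 = 80.
Divide through by 80 to get (x + 3)²/16 - (y - 9)²/20 = 1.
Hyperbola, center (-3, 9), transverse axis horizontal; a² = 16, b² = 20.
a = 4. Vertices at (h ± a, k).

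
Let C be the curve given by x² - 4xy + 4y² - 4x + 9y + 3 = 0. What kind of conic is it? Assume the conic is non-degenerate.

A = 1, B = -4, C = 4.
Discriminant B² − 4AC = (-4)² − 4·1·4 = 0.
B² − 4AC = 0 ⇒ parabola.

parabola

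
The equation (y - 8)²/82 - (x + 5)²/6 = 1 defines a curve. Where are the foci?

(-5, 8 - 2√22) and (-5, 8 + 2√22)

Center (-5, 8). The positive term is the y-term, so the transverse axis is vertical; a² = 82, b² = 6.
c² = a² + b² = 82 + 6 = 88, so c = 2√22.
Foci lie on the vertical axis through the center: (h, k ± c).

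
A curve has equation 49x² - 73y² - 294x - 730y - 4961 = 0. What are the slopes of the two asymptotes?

7√73/73 and -7√73/73

Rearranging, 49(x² - 6x) -73(y² + 10y) = 4961.
49(x - 3)² -73(y + 5)² = 4961 + 441 - 1825 = 3577
Dividing both sides by 3577: (x - 3)²/73 - (y + 5)²/49 = 1
Hyperbola, center (3, -5), transverse axis horizontal; a² = 73, b² = 49.
For a horizontal hyperbola the asymptotes have slope ±b/a.
Here that is ±7/√73 = ±7√73/73.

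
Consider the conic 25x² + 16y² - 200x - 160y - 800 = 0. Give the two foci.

(4, -1) and (4, 11)

Collect terms: 25(x² - 8x) + 16(y² - 10y) = 800
Completing the square gives 25(x - 4)² + 16(y - 5)² = 800 + 400 + 400 = 1600.
Dividing both sides by 1600: (x - 4)²/64 + (y - 5)²/100 = 1
Ellipse, center (4, 5), major axis vertical; a² = 100, b² = 64.
c² = a² - b² = 100 - 64 = 36, so c = 6.
Foci lie on the vertical axis through the center: (h, k ± c).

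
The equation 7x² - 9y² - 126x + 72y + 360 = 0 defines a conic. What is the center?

Group: 7(x² - 18x) -9(y² - 8y) = -360
Complete the square in x and y: 7(x - 9)² -9(y - 4)² = -360 + 567 - 144 = 63
Divide through by 63 to get (x - 9)²/9 - (y - 4)²/7 = 1.
Hyperbola with center (9, 4).

(9, 4)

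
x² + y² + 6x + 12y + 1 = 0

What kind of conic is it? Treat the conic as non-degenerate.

circle

No xy term. Coefficients of x² and y² are A = 1, C = 1.
A = C (same sign) ⇒ circle.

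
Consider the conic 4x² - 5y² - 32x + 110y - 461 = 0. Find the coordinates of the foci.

4(x² - 8x) -5(y² - 22y) = 461
Complete the square: 4(x - 4)² -5(y - 11)² = 461 + 64 - 605 = -80
Divide through by -80 to get (y - 11)²/16 - (x - 4)²/20 = 1.
Hyperbola, center (4, 11), transverse axis vertical; a² = 16, b² = 20.
c² = a² + b² = 16 + 20 = 36, so c = 6.
Foci lie on the vertical axis through the center: (h, k ± c).

(4, 5) and (4, 17)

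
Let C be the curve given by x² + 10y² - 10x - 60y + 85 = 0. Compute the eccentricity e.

e = 3√10/10

Rearranging, (x² - 10x) + 10(y² - 6y) = -85.
(x - 5)² + 10(y - 3)² = -85 + 25 + 90 = 30
Divide through by 30 to get (x - 5)²/30 + (y - 3)²/3 = 1.
Ellipse, center (5, 3), major axis horizontal; a² = 30, b² = 3.
c² = a² - b² = 27, so c = 3√3.
e = c/a = 3√3/√30 = 3√10/10.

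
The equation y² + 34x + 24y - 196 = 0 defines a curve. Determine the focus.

Only y is squared. Complete the square in y: (y + 12)² = -34(x - 10).
Vertex (10, -12); 4p = -34 so p = -17/2. Opens left.
Focus is p units from the vertex along the axis: (h + p, k).

(3/2, -12)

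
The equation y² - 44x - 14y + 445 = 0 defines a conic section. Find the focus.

Only y is squared. Complete the square in y: (y - 7)² = 44(x - 9).
Vertex (9, 7); 4p = 44 so p = 11. Opens right.
Focus is p units from the vertex along the axis: (h + p, k).

(20, 7)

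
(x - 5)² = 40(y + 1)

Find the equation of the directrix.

y = -11

Vertex (5, -1); 4p = 40 so p = 10. Opens up.
Directrix is the horizontal line y = k − p = -1 − (10) = -11.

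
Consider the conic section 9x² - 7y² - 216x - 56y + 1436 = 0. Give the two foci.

Collect terms: 9(x² - 24x) -7(y² + 8y) = -1436
Complete the square: 9(x - 12)² -7(y + 4)² = -1436 + 1296 - 112 = -252
Dividing both sides by -252: (y + 4)²/36 - (x - 12)²/28 = 1
Hyperbola, center (12, -4), transverse axis vertical; a² = 36, b² = 28.
c² = a² + b² = 36 + 28 = 64, so c = 8.
Foci lie on the vertical axis through the center: (h, k ± c).

(12, -12) and (12, 4)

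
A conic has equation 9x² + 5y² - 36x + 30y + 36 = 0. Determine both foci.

(2, -5) and (2, -1)

9(x² - 4x) + 5(y² + 6y) = -36
Complete the square in x and y: 9(x - 2)² + 5(y + 3)² = -36 + 36 + 45 = 45
Dividing both sides by 45: (x - 2)²/5 + (y + 3)²/9 = 1
Ellipse, center (2, -3), major axis vertical; a² = 9, b² = 5.
c² = a² - b² = 9 - 5 = 4, so c = 2.
Foci lie on the vertical axis through the center: (h, k ± c).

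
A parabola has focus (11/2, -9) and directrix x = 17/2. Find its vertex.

The vertex is the midpoint between the focus and the directrix along the axis of symmetry.
Axis is horizontal (directrix is vertical). Vertex x-coordinate = (11/2 + 17/2)/2 = 7; y-coordinate = -9.

(7, -9)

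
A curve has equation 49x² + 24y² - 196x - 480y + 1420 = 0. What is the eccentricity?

Rearranging, 49(x² - 4x) + 24(y² - 20y) = -1420.
49(x - 2)² + 24(y - 10)² = -1420 + 196 + 2400 = 1176
Dividing both sides by 1176: (x - 2)²/24 + (y - 10)²/49 = 1
Ellipse, center (2, 10), major axis vertical; a² = 49, b² = 24.
c² = a² - b² = 25, so c = 5.
e = c/a = 5/7.

e = 5/7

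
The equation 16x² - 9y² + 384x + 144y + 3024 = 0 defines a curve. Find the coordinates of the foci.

(-12, -7) and (-12, 23)

Collect terms: 16(x² + 24x) -9(y² - 16y) = -3024
Complete the square: 16(x + 12)² -9(y - 8)² = -3024 + 2304 - 576 = -1296
Dividing both sides by -1296: (y - 8)²/144 - (x + 12)²/81 = 1
Hyperbola, center (-12, 8), transverse axis vertical; a² = 144, b² = 81.
c² = a² + b² = 144 + 81 = 225, so c = 15.
Foci lie on the vertical axis through the center: (h, k ± c).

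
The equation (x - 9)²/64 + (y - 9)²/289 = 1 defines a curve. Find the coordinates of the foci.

Center (9, 9). The larger denominator 289 sits under the y-term, so the major axis is vertical; a² = 289, b² = 64.
c² = a² - b² = 289 - 64 = 225, so c = 15.
Foci lie on the vertical axis through the center: (h, k ± c).

(9, -6) and (9, 24)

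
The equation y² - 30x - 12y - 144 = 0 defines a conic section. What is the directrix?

x = -27/2

Only y is squared. Complete the square in y: (y - 6)² = 30(x + 6).
Vertex (-6, 6); 4p = 30 so p = 15/2. Opens right.
Directrix is the vertical line x = h − p = -6 − (15/2) = -27/2.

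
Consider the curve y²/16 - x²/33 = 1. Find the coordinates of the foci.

Center (0, 0). The positive term is the y-term, so the transverse axis is vertical; a² = 16, b² = 33.
c² = a² + b² = 16 + 33 = 49, so c = 7.
Foci lie on the vertical axis through the center: (h, k ± c).

(0, -7) and (0, 7)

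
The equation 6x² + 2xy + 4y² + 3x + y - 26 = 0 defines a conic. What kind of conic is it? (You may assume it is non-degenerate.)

ellipse

A = 6, B = 2, C = 4.
Discriminant B² − 4AC = 2² − 4·6·4 = -92.
B² − 4AC < 0 ⇒ ellipse.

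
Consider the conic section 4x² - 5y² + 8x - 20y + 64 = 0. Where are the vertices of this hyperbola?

4(x² + 2x) -5(y² + 4y) = -64
Completing the square gives 4(x + 1)² -5(y + 2)² = -64 + 4 - 20 = -80.
Divide through by -80 to get (y + 2)²/16 - (x + 1)²/20 = 1.
Hyperbola, center (-1, -2), transverse axis vertical; a² = 16, b² = 20.
a = 4. Vertices at (h, k ± a).

(-1, -6) and (-1, 2)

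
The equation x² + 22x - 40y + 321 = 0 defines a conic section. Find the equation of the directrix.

Only x is squared. Complete the square in x: (x + 11)² = 40(y - 5).
Vertex (-11, 5); 4p = 40 so p = 10. Opens up.
Directrix is the horizontal line y = k − p = 5 − (10) = -5.

y = -5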